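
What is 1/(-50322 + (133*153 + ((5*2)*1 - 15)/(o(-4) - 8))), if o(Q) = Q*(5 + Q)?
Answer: -12/359671 ≈ -3.3364e-5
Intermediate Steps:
1/(-50322 + (133*153 + ((5*2)*1 - 15)/(o(-4) - 8))) = 1/(-50322 + (133*153 + ((5*2)*1 - 15)/(-4*(5 - 4) - 8))) = 1/(-50322 + (20349 + (10*1 - 15)/(-4*1 - 8))) = 1/(-50322 + (20349 + (10 - 15)/(-4 - 8))) = 1/(-50322 + (20349 - 5/(-12))) = 1/(-50322 + (20349 - 5*(-1/12))) = 1/(-50322 + (20349 + 5/12)) = 1/(-50322 + 244193/12) = 1/(-359671/12) = -12/359671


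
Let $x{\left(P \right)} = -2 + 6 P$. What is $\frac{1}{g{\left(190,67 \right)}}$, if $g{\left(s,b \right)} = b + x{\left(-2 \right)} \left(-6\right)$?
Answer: $\frac{1}{151} \approx 0.0066225$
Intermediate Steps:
$g{\left(s,b \right)} = 84 + b$ ($g{\left(s,b \right)} = b + \left(-2 + 6 \left(-2\right)\right) \left(-6\right) = b + \left(-2 - 12\right) \left(-6\right) = b - -84 = b + 84 = 84 + b$)
$\frac{1}{g{\left(190,67 \right)}} = \frac{1}{84 + 67} = \frac{1}{151}$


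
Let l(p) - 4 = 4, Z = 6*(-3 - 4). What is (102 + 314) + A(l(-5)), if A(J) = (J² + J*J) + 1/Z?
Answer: 22847/42 ≈ 543.98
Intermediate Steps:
Z = -42 (Z = 6*(-7) = -42)
l(p) = 8 (l(p) = 4 + 4 = 8)
A(J) = -1/42 + 2*J² (A(J) = (J² + J*J) + 1/(-42) = (J² + J²) - 1/42 = 2*J² - 1/42 = -1/42 + 2*J²)
(102 + 314) + A(l(-5)) = (102 + 314) + (-1/42 + 2*8²) = 416 + (-1/42 + 2*64) = 416 + (-1/42 + 128) = 416 + 5375/42 = 22847/42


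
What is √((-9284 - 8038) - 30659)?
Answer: I*√47981 ≈ 219.05*I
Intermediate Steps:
√((-9284 - 8038) - 30659) = √(-17322 - 30659) = √(-47981) = I*√47981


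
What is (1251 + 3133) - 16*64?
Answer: 3360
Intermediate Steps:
(1251 + 3133) - 16*64 = 4384 - 1024 = 3360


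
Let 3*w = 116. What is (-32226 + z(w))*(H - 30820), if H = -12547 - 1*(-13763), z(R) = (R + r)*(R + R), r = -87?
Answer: 3194015032/3 ≈ 1.0647e+9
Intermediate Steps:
w = 116/3 (w = (⅓)*116 = 116/3 ≈ 38.667)
z(R) = 2*R*(-87 + R) (z(R) = (R - 87)*(R + R) = (-87 + R)*(2*R) = 2*R*(-87 + R))
H = 1216 (H = -12547 + 13763 = 1216)
(-32226 + z(w))*(H - 30820) = (-32226 + 2*(116/3)*(-87 + 116/3))*(1216 - 30820) = (-32226 + 2*(116/3)*(-145/3))*(-29604) = (-32226 - 33640/9)*(-29604) = -323674/9*(-29604) = 3194015032/3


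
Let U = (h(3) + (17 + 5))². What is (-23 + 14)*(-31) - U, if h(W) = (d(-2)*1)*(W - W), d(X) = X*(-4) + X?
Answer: -205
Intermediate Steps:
d(X) = -3*X (d(X) = -4*X + X = -3*X)
h(W) = 0 (h(W) = (-3*(-2)*1)*(W - W) = (6*1)*0 = 6*0 = 0)
U = 484 (U = (0 + (17 + 5))² = (0 + 22)² = 22² = 484)
(-23 + 14)*(-31) - U = (-23 + 14)*(-31) - 1*484 = -9*(-31) - 484 = 279 - 484 = -205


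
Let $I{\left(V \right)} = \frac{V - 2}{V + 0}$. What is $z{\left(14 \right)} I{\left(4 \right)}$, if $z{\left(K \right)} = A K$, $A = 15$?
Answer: $105$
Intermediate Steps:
$I{\left(V \right)} = \frac{-2 + V}{V}$
$z{\left(K \right)} = 15 K$
$z{\left(14 \right)} I{\left(4 \right)} = 15 \cdot 14 \frac{-2 + 4}{4} = 210 \cdot \frac{1}{4} \cdot 2 = 210 \cdot \frac{1}{2} = 105$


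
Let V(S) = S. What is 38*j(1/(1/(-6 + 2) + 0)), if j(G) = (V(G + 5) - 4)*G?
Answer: 456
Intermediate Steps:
j(G) = G*(1 + G) (j(G) = ((G + 5) - 4)*G = ((5 + G) - 4)*G = (1 + G)*G = G*(1 + G))
38*j(1/(1/(-6 + 2) + 0)) = 38*((1 + 1/(1/(-6 + 2) + 0))/(1/(-6 + 2) + 0)) = 38*((1 + 1/(1/(-4) + 0))/(1/(-4) + 0)) = 38*((1 + 1/(-1/4 + 0))/(-1/4 + 0)) = 38*((1 + 1/(-1/4))/(-1/4)) = 38*(-4*(1 - 4)) = 38*(-4*(-3)) = 38*12 = 456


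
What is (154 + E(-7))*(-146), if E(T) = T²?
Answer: -29638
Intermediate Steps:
(154 + E(-7))*(-146) = (154 + (-7)²)*(-146) = (154 + 49)*(-146) = 203*(-146) = -29638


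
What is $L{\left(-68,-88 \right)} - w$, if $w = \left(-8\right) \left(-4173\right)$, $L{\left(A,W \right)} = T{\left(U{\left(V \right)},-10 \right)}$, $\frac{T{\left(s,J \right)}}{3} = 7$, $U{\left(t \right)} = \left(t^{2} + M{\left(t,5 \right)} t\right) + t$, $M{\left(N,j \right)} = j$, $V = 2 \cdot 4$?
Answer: $-33363$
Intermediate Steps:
$V = 8$
$U{\left(t \right)} = t^{2} + 6 t$ ($U{\left(t \right)} = \left(t^{2} + 5 t\right) + t = t^{2} + 6 t$)
$T{\left(s,J \right)} = 21$ ($T{\left(s,J \right)} = 3 \cdot 7 = 21$)
$L{\left(A,W \right)} = 21$
$w = 33384$
$L{\left(-68,-88 \right)} - w = 21 - 33384 = -33363$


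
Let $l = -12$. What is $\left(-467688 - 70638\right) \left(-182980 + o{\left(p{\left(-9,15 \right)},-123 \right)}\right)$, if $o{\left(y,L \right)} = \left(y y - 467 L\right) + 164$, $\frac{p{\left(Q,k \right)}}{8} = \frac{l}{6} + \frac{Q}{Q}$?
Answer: $67458169386$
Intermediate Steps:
$p{\left(Q,k \right)} = -8$ ($p{\left(Q,k \right)} = 8 \left(- \frac{12}{6} + \frac{Q}{Q}\right) = 8 \left(\left(-12\right) \frac{1}{6} + 1\right) = 8 \left(-2 + 1\right) = 8 \left(-1\right) = -8$)
$o{\left(y,L \right)} = 164 + y^{2} - 467 L$ ($o{\left(y,L \right)} = \left(y^{2} - 467 L\right) + 164 = 164 + y^{2} - 467 L$)
$\left(-467688 - 70638\right) \left(-182980 + o{\left(p{\left(-9,15 \right)},-123 \right)}\right) = \left(-467688 - 70638\right) \left(-182980 + \left(164 + \left(-8\right)^{2} - -57441\right)\right) = - 538326 \left(-182980 + \left(164 + 64 + 57441\right)\right) = - 538326 \left(-182980 + 57669\right) = \left(-538326\right) \left(-125311\right) = 67458169386$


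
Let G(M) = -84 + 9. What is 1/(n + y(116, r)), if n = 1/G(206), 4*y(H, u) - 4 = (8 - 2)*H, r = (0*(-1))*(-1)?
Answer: 75/13124 ≈ 0.0057147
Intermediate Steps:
r = 0 (r = 0*(-1) = 0)
G(M) = -75
y(H, u) = 1 + 3*H/2 (y(H, u) = 1 + ((8 - 2)*H)/4 = 1 + (6*H)/4 = 1 + 3*H/2)
n = -1/75 (n = 1/(-75) = -1/75 ≈ -0.013333)
1/(n + y(116, r)) = 1/(-1/75 + (1 + (3/2)*116)) = 1/(-1/75 + (1 + 174)) = 1/(-1/75 + 175) = 1/(13124/75) = 75/13124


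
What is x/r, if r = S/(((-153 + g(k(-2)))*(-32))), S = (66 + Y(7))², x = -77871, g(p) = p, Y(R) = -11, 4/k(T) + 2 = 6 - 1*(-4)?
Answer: -76002096/605 ≈ -1.2562e+5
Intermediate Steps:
k(T) = ½ (k(T) = 4/(-2 + (6 - 1*(-4))) = 4/(-2 + (6 + 4)) = 4/(-2 + 10) = 4/8 = 4*(⅛) = ½)
S = 3025 (S = (66 - 11)² = 55² = 3025)
r = 605/976 (r = 3025/(((-153 + ½)*(-32))) = 3025/((-305/2*(-32))) = 3025/4880 = 3025*(1/4880) = 605/976 ≈ 0.61988)
x/r = -77871/605/976 = -77871*976/605 = -76002096/605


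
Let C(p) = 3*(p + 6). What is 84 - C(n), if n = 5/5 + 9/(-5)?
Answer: 342/5 ≈ 68.400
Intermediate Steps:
n = -⅘ (n = 5*(⅕) + 9*(-⅕) = 1 - 9/5 = -⅘ ≈ -0.80000)
C(p) = 18 + 3*p (C(p) = 3*(6 + p) = 18 + 3*p)
84 - C(n) = 84 - (18 + 3*(-⅘)) = 84 - (18 - 12/5) = 84 - 1*78/5 = 84 - 78/5 = 342/5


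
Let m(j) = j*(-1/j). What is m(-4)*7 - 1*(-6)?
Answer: -1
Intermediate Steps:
m(j) = -1
m(-4)*7 - 1*(-6) = -1*7 - 1*(-6) = -7 + 6 = -1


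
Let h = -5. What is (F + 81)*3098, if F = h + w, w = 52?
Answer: 396544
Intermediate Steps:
F = 47 (F = -5 + 52 = 47)
(F + 81)*3098 = (47 + 81)*3098 = 128*3098 = 396544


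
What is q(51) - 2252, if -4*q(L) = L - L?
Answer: -2252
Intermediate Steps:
q(L) = 0 (q(L) = -(L - L)/4 = -¼*0 = 0)
q(51) - 2252 = 0 - 2252 = -2252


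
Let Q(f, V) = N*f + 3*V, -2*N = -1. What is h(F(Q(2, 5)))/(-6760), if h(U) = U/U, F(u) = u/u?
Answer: -1/6760 ≈ -0.00014793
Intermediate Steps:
N = ½ (N = -½*(-1) = ½ ≈ 0.50000)
Q(f, V) = f/2 + 3*V
F(u) = 1
h(U) = 1
h(F(Q(2, 5)))/(-6760) = 1/(-6760) = 1*(-1/6760) = -1/6760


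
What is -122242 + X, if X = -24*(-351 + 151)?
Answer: -117442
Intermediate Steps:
X = 4800 (X = -24*(-200) = 4800)
-122242 + X = -122242 + 4800 = -117442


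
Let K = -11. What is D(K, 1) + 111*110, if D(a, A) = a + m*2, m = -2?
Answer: 12195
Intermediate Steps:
D(a, A) = -4 + a (D(a, A) = a - 2*2 = a - 4 = -4 + a)
D(K, 1) + 111*110 = (-4 - 11) + 111*110 = -15 + 12210 = 12195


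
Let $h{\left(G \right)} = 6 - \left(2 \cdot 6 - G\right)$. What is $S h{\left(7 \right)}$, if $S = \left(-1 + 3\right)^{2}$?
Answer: $4$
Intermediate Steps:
$h{\left(G \right)} = -6 + G$ ($h{\left(G \right)} = 6 - \left(12 - G\right) = 6 + \left(-12 + G\right) = -6 + G$)
$S = 4$ ($S = 2^{2} = 4$)
$S h{\left(7 \right)} = 4 \left(-6 + 7\right) = 4 \cdot 1 = 4$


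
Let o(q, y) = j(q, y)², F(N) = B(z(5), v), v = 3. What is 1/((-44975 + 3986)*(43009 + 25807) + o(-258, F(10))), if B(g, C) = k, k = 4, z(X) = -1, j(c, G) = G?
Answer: -1/2820699008 ≈ -3.5452e-10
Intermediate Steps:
B(g, C) = 4
F(N) = 4
o(q, y) = y²
1/((-44975 + 3986)*(43009 + 25807) + o(-258, F(10))) = 1/((-44975 + 3986)*(43009 + 25807) + 4²) = 1/(-40989*68816 + 16) = 1/(-2820699024 + 16) = 1/(-2820699008) = -1/2820699008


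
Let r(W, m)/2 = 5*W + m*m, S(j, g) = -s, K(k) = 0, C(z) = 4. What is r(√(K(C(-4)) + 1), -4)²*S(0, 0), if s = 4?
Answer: -7056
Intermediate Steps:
S(j, g) = -4 (S(j, g) = -1*4 = -4)
r(W, m) = 2*m² + 10*W (r(W, m) = 2*(5*W + m*m) = 2*(5*W + m²) = 2*(m² + 5*W) = 2*m² + 10*W)
r(√(K(C(-4)) + 1), -4)²*S(0, 0) = (2*(-4)² + 10*√(0 + 1))²*(-4) = (2*16 + 10*√1)²*(-4) = (32 + 10*1)²*(-4) = (32 + 10)²*(-4) = 42²*(-4) = 1764*(-4) = -7056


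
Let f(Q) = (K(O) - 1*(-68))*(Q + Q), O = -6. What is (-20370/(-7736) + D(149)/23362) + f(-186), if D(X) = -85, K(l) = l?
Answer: -1041961332317/45182108 ≈ -23061.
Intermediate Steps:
f(Q) = 124*Q (f(Q) = (-6 - 1*(-68))*(Q + Q) = (-6 + 68)*(2*Q) = 62*(2*Q) = 124*Q)
(-20370/(-7736) + D(149)/23362) + f(-186) = (-20370/(-7736) - 85/23362) + 124*(-186) = (-20370*(-1/7736) - 85*1/23362) - 23064 = (10185/3868 - 85/23362) - 23064 = 118806595/45182108 - 23064 = -1041961332317/45182108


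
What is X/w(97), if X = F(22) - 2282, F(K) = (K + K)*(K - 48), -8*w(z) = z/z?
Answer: 27408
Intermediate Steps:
w(z) = -⅛ (w(z) = -z/(8*z) = -⅛*1 = -⅛)
F(K) = 2*K*(-48 + K) (F(K) = (2*K)*(-48 + K) = 2*K*(-48 + K))
X = -3426 (X = 2*22*(-48 + 22) - 2282 = 2*22*(-26) - 2282 = -1144 - 2282 = -3426)
X/w(97) = -3426/(-⅛) = -3426*(-8) = 27408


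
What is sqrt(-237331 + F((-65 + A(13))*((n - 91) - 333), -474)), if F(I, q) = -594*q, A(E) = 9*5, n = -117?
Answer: 5*sqrt(1769) ≈ 210.30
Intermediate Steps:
A(E) = 45
sqrt(-237331 + F((-65 + A(13))*((n - 91) - 333), -474)) = sqrt(-237331 - 594*(-474)) = sqrt(-237331 + 281556) = sqrt(44225) = 5*sqrt(1769)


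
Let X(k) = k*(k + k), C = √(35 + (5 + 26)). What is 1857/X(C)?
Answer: 619/44 ≈ 14.068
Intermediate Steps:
C = √66 (C = √(35 + 31) = √66 ≈ 8.1240)
X(k) = 2*k² (X(k) = k*(2*k) = 2*k²)
1857/X(C) = 1857/((2*(√66)²)) = 1857/((2*66)) = 1857/132 = 1857*(1/132) = 619/44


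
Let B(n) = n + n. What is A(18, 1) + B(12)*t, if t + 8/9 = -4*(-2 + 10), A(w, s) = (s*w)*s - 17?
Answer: -2365/3 ≈ -788.33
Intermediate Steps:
A(w, s) = -17 + w*s**2 (A(w, s) = w*s**2 - 17 = -17 + w*s**2)
B(n) = 2*n
t = -296/9 (t = -8/9 - 4*(-2 + 10) = -8/9 - 4*8 = -8/9 - 32 = -296/9 ≈ -32.889)
A(18, 1) + B(12)*t = (-17 + 18*1**2) + (2*12)*(-296/9) = (-17 + 18*1) + 24*(-296/9) = (-17 + 18) - 2368/3 = 1 - 2368/3 = -2365/3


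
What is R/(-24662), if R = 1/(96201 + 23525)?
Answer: -1/2952682612 ≈ -3.3867e-10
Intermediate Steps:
R = 1/119726 ≈ 8.3524e-6
R/(-24662) = (1/119726)/(-24662) = (1/119726)*(-1/24662) = -1/2952682612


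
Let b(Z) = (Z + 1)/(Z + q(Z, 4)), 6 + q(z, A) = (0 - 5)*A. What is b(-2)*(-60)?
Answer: -15/7 ≈ -2.1429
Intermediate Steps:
q(z, A) = -6 - 5*A (q(z, A) = -6 + (0 - 5)*A = -6 - 5*A)
b(Z) = (1 + Z)/(-26 + Z) (b(Z) = (Z + 1)/(Z + (-6 - 5*4)) = (1 + Z)/(Z + (-6 - 20)) = (1 + Z)/(Z - 26) = (1 + Z)/(-26 + Z))
b(-2)*(-60) = ((1 - 2)/(-26 - 2))*(-60) = (-1/(-28))*(-60) = -1/28*(-1)*(-60) = (1/28)*(-60) = -15/7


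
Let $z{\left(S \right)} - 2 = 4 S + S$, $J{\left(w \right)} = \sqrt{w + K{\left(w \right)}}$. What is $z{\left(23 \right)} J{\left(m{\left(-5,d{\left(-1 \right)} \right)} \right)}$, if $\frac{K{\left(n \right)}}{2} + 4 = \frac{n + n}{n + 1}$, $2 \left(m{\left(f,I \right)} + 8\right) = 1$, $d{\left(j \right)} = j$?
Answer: $\frac{9 i \sqrt{7358}}{2} \approx 386.0 i$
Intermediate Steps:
$m{\left(f,I \right)} = - \frac{15}{2}$ ($m{\left(f,I \right)} = -8 + \frac{1}{2} \cdot 1 = -8 + \frac{1}{2} = - \frac{15}{2}$)
$K{\left(n \right)} = -8 + \frac{4 n}{1 + n}$ ($K{\left(n \right)} = -8 + 2 \frac{n + n}{n + 1} = -8 + 2 \frac{2 n}{1 + n} = -8 + \frac{4 n}{1 + n}$)
$J{\left(w \right)} = \sqrt{w + \frac{4 \left(-2 - w\right)}{1 + w}}$
$z{\left(S \right)} = 2 + 5 S$ ($z{\left(S \right)} = 2 + \left(4 S + S\right) = 2 + 5 S$)
$z{\left(23 \right)} J{\left(m{\left(-5,d{\left(-1 \right)} \right)} \right)} = \left(2 + 5 \cdot 23\right) \sqrt{\frac{-8 + \left(- \frac{15}{2}\right)^{2} - - \frac{45}{2}}{1 - \frac{15}{2}}} = \left(2 + 115\right) \sqrt{\frac{-8 + \frac{225}{4} + \frac{45}{2}}{- \frac{13}{2}}} = 117 \sqrt{\left(- \frac{2}{13}\right) \frac{283}{4}} = 117 \sqrt{- \frac{283}{26}} = 117 \frac{i \sqrt{7358}}{26} = \frac{9 i \sqrt{7358}}{2}$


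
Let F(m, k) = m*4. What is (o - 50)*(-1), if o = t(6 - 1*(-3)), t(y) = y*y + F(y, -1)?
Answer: -67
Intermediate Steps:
F(m, k) = 4*m
t(y) = y² + 4*y (t(y) = y*y + 4*y = y² + 4*y)
o = 117 (o = (6 - 1*(-3))*(4 + (6 - 1*(-3))) = (6 + 3)*(4 + (6 + 3)) = 9*(4 + 9) = 9*13 = 117)
(o - 50)*(-1) = (117 - 50)*(-1) = 67*(-1) = -67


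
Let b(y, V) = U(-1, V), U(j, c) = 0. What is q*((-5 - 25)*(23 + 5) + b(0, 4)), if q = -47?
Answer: 39480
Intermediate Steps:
b(y, V) = 0
q*((-5 - 25)*(23 + 5) + b(0, 4)) = -47*((-5 - 25)*(23 + 5) + 0) = -47*(-30*28 + 0) = -47*(-840 + 0) = -47*(-840) = 39480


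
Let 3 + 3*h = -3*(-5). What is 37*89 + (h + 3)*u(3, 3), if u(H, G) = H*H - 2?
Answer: 3342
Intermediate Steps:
u(H, G) = -2 + H² (u(H, G) = H² - 2 = -2 + H²)
h = 4 (h = -1 + (-3*(-5))/3 = -1 + (⅓)*15 = -1 + 5 = 4)
37*89 + (h + 3)*u(3, 3) = 37*89 + (4 + 3)*(-2 + 3²) = 3293 + 7*(-2 + 9) = 3293 + 7*7 = 3293 + 49 = 3342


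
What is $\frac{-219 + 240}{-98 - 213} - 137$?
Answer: $- \frac{42628}{311} \approx -137.07$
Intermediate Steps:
$\frac{-219 + 240}{-98 - 213} - 137 = \frac{21}{-311} - 137 = 21 \left(- \frac{1}{311}\right) - 137 = - \frac{21}{311} - 137 = - \frac{42628}{311}$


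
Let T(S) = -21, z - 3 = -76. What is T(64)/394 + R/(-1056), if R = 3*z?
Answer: 10685/69344 ≈ 0.15409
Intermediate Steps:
z = -73 (z = 3 - 76 = -73)
R = -219 (R = 3*(-73) = -219)
T(64)/394 + R/(-1056) = -21/394 - 219/(-1056) = -21*1/394 - 219*(-1/1056) = -21/394 + 73/352 = 10685/69344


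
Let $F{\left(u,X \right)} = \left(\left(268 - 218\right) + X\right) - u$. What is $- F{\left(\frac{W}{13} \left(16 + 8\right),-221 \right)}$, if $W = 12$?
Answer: $\frac{2511}{13} \approx 193.15$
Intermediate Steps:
$F{\left(u,X \right)} = 50 + X - u$ ($F{\left(u,X \right)} = \left(50 + X\right) - u = 50 + X - u$)
$- F{\left(\frac{W}{13} \left(16 + 8\right),-221 \right)} = - (50 - 221 - \frac{12}{13} \left(16 + 8\right)) = - (50 - 221 - 12 \cdot \frac{1}{13} \cdot 24) = - (50 - 221 - \frac{12}{13} \cdot 24) = - (50 - 221 - \frac{288}{13}) = \left(-1\right) \left(- \frac{2511}{13}\right) = \frac{2511}{13}$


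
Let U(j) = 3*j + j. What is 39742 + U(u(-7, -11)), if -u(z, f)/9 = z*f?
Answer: 36970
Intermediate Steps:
u(z, f) = -9*f*z (u(z, f) = -9*z*f = -9*f*z)
U(j) = 4*j
39742 + U(u(-7, -11)) = 39742 + 4*(-9*(-11)*(-7)) = 39742 + 4*(-693) = 39742 - 2772 = 36970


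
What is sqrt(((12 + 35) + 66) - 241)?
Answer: 8*I*sqrt(2) ≈ 11.314*I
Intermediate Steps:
sqrt(((12 + 35) + 66) - 241) = sqrt((47 + 66) - 241) = sqrt(113 - 241) = sqrt(-128) = 8*I*sqrt(2)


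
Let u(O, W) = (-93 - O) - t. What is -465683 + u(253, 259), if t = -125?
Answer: -465904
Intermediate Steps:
u(O, W) = 32 - O (u(O, W) = (-93 - O) - 1*(-125) = (-93 - O) + 125 = 32 - O)
-465683 + u(253, 259) = -465683 + (32 - 1*253) = -465683 + (32 - 253) = -465683 - 221 = -465904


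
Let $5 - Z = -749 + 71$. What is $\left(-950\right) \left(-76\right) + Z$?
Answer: $72883$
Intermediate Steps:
$Z = 683$ ($Z = 5 - \left(-749 + 71\right) = 5 - -678 = 5 + 678 = 683$)
$\left(-950\right) \left(-76\right) + Z = \left(-950\right) \left(-76\right) + 683 = 72200 + 683 = 72883$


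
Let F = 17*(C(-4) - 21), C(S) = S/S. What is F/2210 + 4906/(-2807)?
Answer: -69392/36491 ≈ -1.9016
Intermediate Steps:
C(S) = 1
F = -340 (F = 17*(1 - 21) = 17*(-20) = -340)
F/2210 + 4906/(-2807) = -340/2210 + 4906/(-2807) = -340*1/2210 + 4906*(-1/2807) = -2/13 - 4906/2807 = -69392/36491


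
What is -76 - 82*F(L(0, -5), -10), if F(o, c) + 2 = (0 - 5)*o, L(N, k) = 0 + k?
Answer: -1962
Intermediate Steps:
L(N, k) = k
F(o, c) = -2 - 5*o (F(o, c) = -2 + (0 - 5)*o = -2 - 5*o)
-76 - 82*F(L(0, -5), -10) = -76 - 82*(-2 - 5*(-5)) = -76 - 82*(-2 + 25) = -76 - 82*23 = -76 - 1886 = -1962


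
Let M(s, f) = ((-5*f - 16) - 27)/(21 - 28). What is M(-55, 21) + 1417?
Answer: 10067/7 ≈ 1438.1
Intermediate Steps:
M(s, f) = 43/7 + 5*f/7 (M(s, f) = ((-16 - 5*f) - 27)/(-7) = (-43 - 5*f)*(-⅐) = 43/7 + 5*f/7)
M(-55, 21) + 1417 = (43/7 + (5/7)*21) + 1417 = (43/7 + 15) + 1417 = 148/7 + 1417 = 10067/7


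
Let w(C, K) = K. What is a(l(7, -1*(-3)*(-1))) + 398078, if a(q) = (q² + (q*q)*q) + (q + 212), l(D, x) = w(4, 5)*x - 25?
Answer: 335850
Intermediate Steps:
l(D, x) = -25 + 5*x (l(D, x) = 5*x - 25 = -25 + 5*x)
a(q) = 212 + q + q² + q³ (a(q) = (q² + q²*q) + (212 + q) = (q² + q³) + (212 + q) = 212 + q + q² + q³)
a(l(7, -1*(-3)*(-1))) + 398078 = (212 + (-25 + 5*(-1*(-3)*(-1))) + (-25 + 5*(-1*(-3)*(-1)))² + (-25 + 5*(-1*(-3)*(-1)))³) + 398078 = (212 + (-25 + 5*(3*(-1))) + (-25 + 5*(3*(-1)))² + (-25 + 5*(3*(-1)))³) + 398078 = (212 + (-25 + 5*(-3)) + (-25 + 5*(-3))² + (-25 + 5*(-3))³) + 398078 = (212 + (-25 - 15) + (-25 - 15)² + (-25 - 15)³) + 398078 = (212 - 40 + (-40)² + (-40)³) + 398078 = (212 - 40 + 1600 - 64000) + 398078 = -62228 + 398078 = 335850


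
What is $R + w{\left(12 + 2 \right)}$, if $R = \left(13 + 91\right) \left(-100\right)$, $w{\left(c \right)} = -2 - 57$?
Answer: $-10459$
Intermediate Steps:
$w{\left(c \right)} = -59$ ($w{\left(c \right)} = -2 - 57 = -59$)
$R = -10400$ ($R = 104 \left(-100\right) = -10400$)
$R + w{\left(12 + 2 \right)} = -10400 - 59 = -10459$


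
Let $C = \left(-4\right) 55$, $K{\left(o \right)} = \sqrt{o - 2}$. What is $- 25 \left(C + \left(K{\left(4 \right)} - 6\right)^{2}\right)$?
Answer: $4550 + 300 \sqrt{2} \approx 4974.3$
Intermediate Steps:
$K{\left(o \right)} = \sqrt{-2 + o}$
$C = -220$
$- 25 \left(C + \left(K{\left(4 \right)} - 6\right)^{2}\right) = - 25 \left(-220 + \left(\sqrt{-2 + 4} - 6\right)^{2}\right) = - 25 \left(-220 + \left(\sqrt{2} - 6\right)^{2}\right) = - 25 \left(-220 + \left(-6 + \sqrt{2}\right)^{2}\right) = 5500 - 25 \left(-6 + \sqrt{2}\right)^{2}$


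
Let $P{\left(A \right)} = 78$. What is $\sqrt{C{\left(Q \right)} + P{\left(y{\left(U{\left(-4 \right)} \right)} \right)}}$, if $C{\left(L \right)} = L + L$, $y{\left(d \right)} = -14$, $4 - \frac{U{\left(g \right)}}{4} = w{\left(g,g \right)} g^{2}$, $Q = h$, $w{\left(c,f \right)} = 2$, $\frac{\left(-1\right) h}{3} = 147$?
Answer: $2 i \sqrt{201} \approx 28.355 i$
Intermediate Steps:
$h = -441$ ($h = \left(-3\right) 147 = -441$)
$Q = -441$
$U{\left(g \right)} = 16 - 8 g^{2}$ ($U{\left(g \right)} = 16 - 4 \cdot 2 g^{2} = 16 - 8 g^{2}$)
$C{\left(L \right)} = 2 L$
$\sqrt{C{\left(Q \right)} + P{\left(y{\left(U{\left(-4 \right)} \right)} \right)}} = \sqrt{2 \left(-441\right) + 78} = \sqrt{-882 + 78} = \sqrt{-804} = 2 i \sqrt{201}$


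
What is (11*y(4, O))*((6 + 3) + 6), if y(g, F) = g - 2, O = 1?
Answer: 330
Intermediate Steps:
y(g, F) = -2 + g
(11*y(4, O))*((6 + 3) + 6) = (11*(-2 + 4))*((6 + 3) + 6) = (11*2)*(9 + 6) = 22*15 = 330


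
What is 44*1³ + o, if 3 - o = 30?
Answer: 17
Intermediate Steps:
o = -27 (o = 3 - 1*30 = 3 - 30 = -27)
44*1³ + o = 44*1³ - 27 = 44*1 - 27 = 44 - 27 = 17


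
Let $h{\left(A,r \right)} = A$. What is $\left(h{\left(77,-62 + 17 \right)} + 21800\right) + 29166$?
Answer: $51043$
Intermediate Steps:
$\left(h{\left(77,-62 + 17 \right)} + 21800\right) + 29166 = \left(77 + 21800\right) + 29166 = 21877 + 29166 = 51043$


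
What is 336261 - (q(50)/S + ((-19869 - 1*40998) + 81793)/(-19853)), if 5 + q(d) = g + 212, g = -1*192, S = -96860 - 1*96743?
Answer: 1292456951951872/3843600359 ≈ 3.3626e+5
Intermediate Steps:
S = -193603 (S = -96860 - 96743 = -193603)
g = -192
q(d) = 15 (q(d) = -5 + (-192 + 212) = -5 + 20 = 15)
336261 - (q(50)/S + ((-19869 - 1*40998) + 81793)/(-19853)) = 336261 - (15/(-193603) + ((-19869 - 1*40998) + 81793)/(-19853)) = 336261 - (15*(-1/193603) + ((-19869 - 40998) + 81793)*(-1/19853)) = 336261 - (-15/193603 + (-60867 + 81793)*(-1/19853)) = 336261 - (-15/193603 + 20926*(-1/19853)) = 336261 - (-15/193603 - 20926/19853) = 336261 - 1*(-4051634173/3843600359) = 336261 + 4051634173/3843600359 = 1292456951951872/3843600359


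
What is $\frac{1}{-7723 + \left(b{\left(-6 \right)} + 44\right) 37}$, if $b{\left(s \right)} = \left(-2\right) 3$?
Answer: $- \frac{1}{6317} \approx -0.0001583$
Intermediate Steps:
$b{\left(s \right)} = -6$
$\frac{1}{-7723 + \left(b{\left(-6 \right)} + 44\right) 37} = \frac{1}{-7723 + \left(-6 + 44\right) 37} = \frac{1}{-7723 + 38 \cdot 37} = \frac{1}{-7723 + 1406} = \frac{1}{-6317} = - \frac{1}{6317}$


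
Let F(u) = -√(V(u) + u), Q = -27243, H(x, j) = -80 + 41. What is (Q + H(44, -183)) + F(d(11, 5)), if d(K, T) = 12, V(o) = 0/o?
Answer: -27282 - 2*√3 ≈ -27285.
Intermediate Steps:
V(o) = 0
H(x, j) = -39
F(u) = -√u (F(u) = -√(0 + u) = -√u)
(Q + H(44, -183)) + F(d(11, 5)) = (-27243 - 39) - √12 = -27282 - 2*√3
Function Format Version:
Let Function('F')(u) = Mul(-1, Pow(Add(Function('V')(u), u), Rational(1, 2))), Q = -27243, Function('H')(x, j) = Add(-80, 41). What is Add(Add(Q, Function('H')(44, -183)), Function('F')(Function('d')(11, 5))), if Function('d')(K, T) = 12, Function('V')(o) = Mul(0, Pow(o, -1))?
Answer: Add(-27282, Mul(-2, Pow(3, Rational(1, 2)))) ≈ -27285.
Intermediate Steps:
Function('V')(o) = 0
Function('H')(x, j) = -39
Function('F')(u) = Mul(-1, Pow(u, Rational(1, 2))) (Function('F')(u) = Mul(-1, Pow(Add(0, u), Rational(1, 2))) = Mul(-1, Pow(u, Rational(1, 2))))
Add(Add(Q, Function('H')(44, -183)), Function('F')(Function('d')(11, 5))) = Add(Add(-27243, -39), Mul(-1, Pow(12, Rational(1, 2)))) = Add(-27282, Mul(-1, Mul(2, Pow(3, Rational(1, 2))))) = Add(-27282, Mul(-2, Pow(3, Rational(1, 2))))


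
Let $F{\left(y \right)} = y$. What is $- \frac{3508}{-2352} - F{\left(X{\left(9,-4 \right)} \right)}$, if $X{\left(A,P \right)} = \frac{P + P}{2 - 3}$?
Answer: $- \frac{3827}{588} \approx -6.5085$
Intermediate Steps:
$X{\left(A,P \right)} = - 2 P$ ($X{\left(A,P \right)} = \frac{2 P}{-1} = 2 P \left(-1\right) = - 2 P$)
$- \frac{3508}{-2352} - F{\left(X{\left(9,-4 \right)} \right)} = - \frac{3508}{-2352} - \left(-2\right) \left(-4\right) = \left(-3508\right) \left(- \frac{1}{2352}\right) - 8 = \frac{877}{588} - 8 = - \frac{3827}{588}$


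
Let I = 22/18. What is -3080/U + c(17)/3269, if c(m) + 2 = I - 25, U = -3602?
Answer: 44890508/52987221 ≈ 0.84719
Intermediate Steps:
I = 11/9 (I = 22*(1/18) = 11/9 ≈ 1.2222)
c(m) = -232/9 (c(m) = -2 + (11/9 - 25) = -2 - 214/9 = -232/9)
-3080/U + c(17)/3269 = -3080/(-3602) - 232/9/3269 = -3080*(-1/3602) - 232/9*1/3269 = 1540/1801 - 232/29421 = 44890508/52987221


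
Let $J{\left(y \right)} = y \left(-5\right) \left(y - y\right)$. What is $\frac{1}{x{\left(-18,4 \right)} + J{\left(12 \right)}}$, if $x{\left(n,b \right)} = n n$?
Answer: $\frac{1}{324} \approx 0.0030864$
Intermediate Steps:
$x{\left(n,b \right)} = n^{2}$
$J{\left(y \right)} = 0$ ($J{\left(y \right)} = - 5 y 0 = 0$)
$\frac{1}{x{\left(-18,4 \right)} + J{\left(12 \right)}} = \frac{1}{\left(-18\right)^{2} + 0} = \frac{1}{324 + 0} = \frac{1}{324}$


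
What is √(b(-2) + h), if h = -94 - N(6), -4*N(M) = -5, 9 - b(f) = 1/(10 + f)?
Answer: I*√1382/4 ≈ 9.2938*I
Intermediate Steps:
b(f) = 9 - 1/(10 + f)
N(M) = 5/4 (N(M) = -¼*(-5) = 5/4)
h = -381/4 (h = -94 - 1*5/4 = -94 - 5/4 = -381/4 ≈ -95.250)
√(b(-2) + h) = √((89 + 9*(-2))/(10 - 2) - 381/4) = √((89 - 18)/8 - 381/4) = √((⅛)*71 - 381/4) = √(71/8 - 381/4) = √(-691/8) = I*√1382/4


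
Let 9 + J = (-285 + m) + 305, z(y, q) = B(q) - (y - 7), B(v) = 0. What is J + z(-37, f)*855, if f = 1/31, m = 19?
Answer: 37650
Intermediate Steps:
f = 1/31 ≈ 0.032258
z(y, q) = 7 - y (z(y, q) = 0 - (y - 7) = 0 - (-7 + y) = 0 + (7 - y) = 7 - y)
J = 30 (J = -9 + ((-285 + 19) + 305) = -9 + (-266 + 305) = -9 + 39 = 30)
J + z(-37, f)*855 = 30 + (7 - 1*(-37))*855 = 30 + (7 + 37)*855 = 30 + 44*855 = 30 + 37620 = 37650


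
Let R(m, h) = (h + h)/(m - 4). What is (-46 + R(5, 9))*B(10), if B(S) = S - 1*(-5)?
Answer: -420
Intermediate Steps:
B(S) = 5 + S (B(S) = S + 5 = 5 + S)
R(m, h) = 2*h/(-4 + m) (R(m, h) = (2*h)/(-4 + m) = 2*h/(-4 + m))
(-46 + R(5, 9))*B(10) = (-46 + 2*9/(-4 + 5))*(5 + 10) = (-46 + 2*9/1)*15 = (-46 + 2*9*1)*15 = (-46 + 18)*15 = -28*15 = -420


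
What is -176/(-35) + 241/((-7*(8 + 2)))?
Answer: 111/70 ≈ 1.5857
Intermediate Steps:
-176/(-35) + 241/((-7*(8 + 2))) = -176*(-1/35) + 241/((-7*10)) = 176/35 + 241/(-70) = 176/35 + 241*(-1/70) = 176/35 - 241/70 = 111/70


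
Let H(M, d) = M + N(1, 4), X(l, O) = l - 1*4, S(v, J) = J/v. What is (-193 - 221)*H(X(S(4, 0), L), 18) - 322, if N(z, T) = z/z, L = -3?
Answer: 920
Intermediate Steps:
N(z, T) = 1
X(l, O) = -4 + l (X(l, O) = l - 4 = -4 + l)
H(M, d) = 1 + M (H(M, d) = M + 1 = 1 + M)
(-193 - 221)*H(X(S(4, 0), L), 18) - 322 = (-193 - 221)*(1 + (-4 + 0/4)) - 322 = -414*(1 + (-4 + 0*(1/4))) - 322 = -414*(1 + (-4 + 0)) - 322 = -414*(1 - 4) - 322 = -414*(-3) - 322 = 1242 - 322 = 920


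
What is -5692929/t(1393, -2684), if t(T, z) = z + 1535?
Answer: 1897643/383 ≈ 4954.7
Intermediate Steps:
t(T, z) = 1535 + z
-5692929/t(1393, -2684) = -5692929/(1535 - 2684) = -5692929/(-1149) = -5692929*(-1/1149) = 1897643/383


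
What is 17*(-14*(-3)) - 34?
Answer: 680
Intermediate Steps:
17*(-14*(-3)) - 34 = 17*42 - 34 = 714 - 34 = 680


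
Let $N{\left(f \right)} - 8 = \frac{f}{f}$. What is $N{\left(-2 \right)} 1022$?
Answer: $9198$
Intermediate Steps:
$N{\left(f \right)} = 9$ ($N{\left(f \right)} = 8 + \frac{f}{f} = 8 + 1 = 9$)
$N{\left(-2 \right)} 1022 = 9 \cdot 1022 = 9198$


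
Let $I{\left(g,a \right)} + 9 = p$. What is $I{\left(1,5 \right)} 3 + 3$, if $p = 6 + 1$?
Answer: $-3$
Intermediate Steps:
$p = 7$
$I{\left(g,a \right)} = -2$ ($I{\left(g,a \right)} = -9 + 7 = -2$)
$I{\left(1,5 \right)} 3 + 3 = \left(-2\right) 3 + 3 = -6 + 3 = -3$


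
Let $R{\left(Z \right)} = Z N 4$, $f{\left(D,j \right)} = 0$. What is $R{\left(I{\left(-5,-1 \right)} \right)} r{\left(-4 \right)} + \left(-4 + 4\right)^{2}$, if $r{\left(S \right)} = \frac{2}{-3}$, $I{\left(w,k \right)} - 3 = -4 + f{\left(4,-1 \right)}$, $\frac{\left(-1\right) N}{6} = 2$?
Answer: $-32$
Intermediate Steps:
$N = -12$ ($N = \left(-6\right) 2 = -12$)
$I{\left(w,k \right)} = -1$ ($I{\left(w,k \right)} = 3 + \left(-4 + 0\right) = 3 - 4 = -1$)
$R{\left(Z \right)} = - 48 Z$ ($R{\left(Z \right)} = Z \left(-12\right) 4 = - 12 Z 4 = - 48 Z$)
$r{\left(S \right)} = - \frac{2}{3}$ ($r{\left(S \right)} = 2 \left(- \frac{1}{3}\right) = - \frac{2}{3}$)
$R{\left(I{\left(-5,-1 \right)} \right)} r{\left(-4 \right)} + \left(-4 + 4\right)^{2} = \left(-48\right) \left(-1\right) \left(- \frac{2}{3}\right) + \left(-4 + 4\right)^{2} = 48 \left(- \frac{2}{3}\right) + 0^{2} = -32 + 0 = -32$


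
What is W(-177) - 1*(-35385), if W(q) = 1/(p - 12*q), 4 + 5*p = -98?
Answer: 372179435/10518 ≈ 35385.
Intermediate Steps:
p = -102/5 (p = -4/5 + (1/5)*(-98) = -4/5 - 98/5 = -102/5 ≈ -20.400)
W(q) = 1/(-102/5 - 12*q)
W(-177) - 1*(-35385) = -5/(102 + 60*(-177)) - 1*(-35385) = -5/(102 - 10620) + 35385 = -5/(-10518) + 35385 = -5*(-1/10518) + 35385 = 5/10518 + 35385 = 372179435/10518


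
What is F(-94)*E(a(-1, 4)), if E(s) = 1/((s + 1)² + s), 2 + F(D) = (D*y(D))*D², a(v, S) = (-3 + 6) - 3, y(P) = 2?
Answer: -1661170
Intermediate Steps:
a(v, S) = 0 (a(v, S) = 3 - 3 = 0)
F(D) = -2 + 2*D³ (F(D) = -2 + (D*2)*D² = -2 + (2*D)*D² = -2 + 2*D³)
E(s) = 1/(s + (1 + s)²) (E(s) = 1/((1 + s)² + s) = 1/(s + (1 + s)²))
F(-94)*E(a(-1, 4)) = (-2 + 2*(-94)³)/(0 + (1 + 0)²) = (-2 + 2*(-830584))/(0 + 1²) = (-2 - 1661168)/(0 + 1) = -1661170/1 = -1661170*1 = -1661170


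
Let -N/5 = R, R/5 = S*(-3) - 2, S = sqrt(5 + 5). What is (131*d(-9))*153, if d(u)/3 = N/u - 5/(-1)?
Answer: -33405 - 501075*sqrt(10) ≈ -1.6179e+6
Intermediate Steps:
S = sqrt(10) ≈ 3.1623
R = -10 - 15*sqrt(10) (R = 5*(sqrt(10)*(-3) - 2) = 5*(-3*sqrt(10) - 2) = 5*(-2 - 3*sqrt(10)) = -10 - 15*sqrt(10) ≈ -57.434)
N = 50 + 75*sqrt(10) (N = -5*(-10 - 15*sqrt(10)) = 50 + 75*sqrt(10) ≈ 287.17)
d(u) = 15 + 3*(50 + 75*sqrt(10))/u (d(u) = 3*((50 + 75*sqrt(10))/u - 5/(-1)) = 3*((50 + 75*sqrt(10))/u - 5*(-1)) = 3*((50 + 75*sqrt(10))/u + 5) = 3*(5 + (50 + 75*sqrt(10))/u) = 15 + 3*(50 + 75*sqrt(10))/u)
(131*d(-9))*153 = (131*(15*(10 - 9 + 15*sqrt(10))/(-9)))*153 = (131*(15*(-1/9)*(1 + 15*sqrt(10))))*153 = (131*(-5/3 - 25*sqrt(10)))*153 = (-655/3 - 3275*sqrt(10))*153 = -33405 - 501075*sqrt(10)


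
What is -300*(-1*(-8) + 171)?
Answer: -53700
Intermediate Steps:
-300*(-1*(-8) + 171) = -300*(8 + 171) = -300*179 = -53700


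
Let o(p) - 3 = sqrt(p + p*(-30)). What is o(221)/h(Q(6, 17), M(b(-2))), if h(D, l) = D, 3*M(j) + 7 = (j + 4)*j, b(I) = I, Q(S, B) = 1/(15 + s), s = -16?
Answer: -3 - I*sqrt(6409) ≈ -3.0 - 80.056*I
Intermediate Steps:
Q(S, B) = -1 (Q(S, B) = 1/(15 - 16) = 1/(-1) = -1)
M(j) = -7/3 + j*(4 + j)/3 (M(j) = -7/3 + ((j + 4)*j)/3 = -7/3 + ((4 + j)*j)/3 = -7/3 + (j*(4 + j))/3 = -7/3 + j*(4 + j)/3)
o(p) = 3 + sqrt(29)*sqrt(-p) (o(p) = 3 + sqrt(p + p*(-30)) = 3 + sqrt(p - 30*p) = 3 + sqrt(-29*p) = 3 + sqrt(29)*sqrt(-p))
o(221)/h(Q(6, 17), M(b(-2))) = (3 + sqrt(29)*sqrt(-1*221))/(-1) = (3 + sqrt(29)*sqrt(-221))*(-1) = (3 + sqrt(29)*(I*sqrt(221)))*(-1) = (3 + I*sqrt(6409))*(-1) = -3 - I*sqrt(6409)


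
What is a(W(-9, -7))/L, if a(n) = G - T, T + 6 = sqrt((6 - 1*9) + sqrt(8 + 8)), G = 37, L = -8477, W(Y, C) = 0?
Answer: -6/1211 ≈ -0.0049546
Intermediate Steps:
T = -5 (T = -6 + sqrt((6 - 1*9) + sqrt(8 + 8)) = -6 + sqrt((6 - 9) + sqrt(16)) = -6 + sqrt(-3 + 4) = -6 + sqrt(1) = -6 + 1 = -5)
a(n) = 42 (a(n) = 37 - 1*(-5) = 37 + 5 = 42)
a(W(-9, -7))/L = 42/(-8477) = 42*(-1/8477) = -6/1211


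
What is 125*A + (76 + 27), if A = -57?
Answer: -7022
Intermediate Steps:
125*A + (76 + 27) = 125*(-57) + (76 + 27) = -7125 + 103 = -7022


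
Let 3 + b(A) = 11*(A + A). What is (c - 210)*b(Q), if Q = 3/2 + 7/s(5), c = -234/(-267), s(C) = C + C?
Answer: -4224924/445 ≈ -9494.2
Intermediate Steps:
s(C) = 2*C
c = 78/89 (c = -234*(-1/267) = 78/89 ≈ 0.87640)
Q = 11/5 (Q = 3/2 + 7/((2*5)) = 3*(1/2) + 7/10 = 3/2 + 7*(1/10) = 3/2 + 7/10 = 11/5 ≈ 2.2000)
b(A) = -3 + 22*A (b(A) = -3 + 11*(A + A) = -3 + 11*(2*A) = -3 + 22*A)
(c - 210)*b(Q) = (78/89 - 210)*(-3 + 22*(11/5)) = -18612*(-3 + 242/5)/89 = -18612/89*227/5 = -4224924/445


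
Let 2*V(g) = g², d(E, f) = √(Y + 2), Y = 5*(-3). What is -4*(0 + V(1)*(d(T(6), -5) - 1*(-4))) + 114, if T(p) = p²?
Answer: 106 - 2*I*√13 ≈ 106.0 - 7.2111*I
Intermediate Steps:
Y = -15
d(E, f) = I*√13 (d(E, f) = √(-15 + 2) = √(-13) = I*√13)
V(g) = g²/2
-4*(0 + V(1)*(d(T(6), -5) - 1*(-4))) + 114 = -4*(0 + ((½)*1²)*(I*√13 - 1*(-4))) + 114 = -4*(0 + ((½)*1)*(I*√13 + 4)) + 114 = -4*(0 + (4 + I*√13)/2) + 114 = -4*(0 + (2 + I*√13/2)) + 114 = -4*(2 + I*√13/2) + 114 = (-8 - 2*I*√13) + 114 = 106 - 2*I*√13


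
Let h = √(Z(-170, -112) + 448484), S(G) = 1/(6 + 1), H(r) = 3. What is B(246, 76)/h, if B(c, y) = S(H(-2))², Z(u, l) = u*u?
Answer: √119346/11695908 ≈ 2.9537e-5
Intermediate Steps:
S(G) = ⅐ (S(G) = 1/7 = ⅐)
Z(u, l) = u²
B(c, y) = 1/49 (B(c, y) = (⅐)² = 1/49)
h = 2*√119346 (h = √((-170)² + 448484) = √(28900 + 448484) = √477384 = 2*√119346 ≈ 690.93)
B(246, 76)/h = 1/(49*((2*√119346))) = (√119346/238692)/49 = √119346/11695908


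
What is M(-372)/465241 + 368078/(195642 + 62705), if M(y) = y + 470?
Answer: 24467184972/17170516661 ≈ 1.4250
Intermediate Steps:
M(y) = 470 + y
M(-372)/465241 + 368078/(195642 + 62705) = (470 - 372)/465241 + 368078/(195642 + 62705) = 98*(1/465241) + 368078/258347 = 14/66463 + 368078*(1/258347) = 14/66463 + 368078/258347 = 24467184972/17170516661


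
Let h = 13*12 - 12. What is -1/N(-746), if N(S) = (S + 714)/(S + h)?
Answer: -301/16 ≈ -18.813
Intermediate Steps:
h = 144 (h = 156 - 12 = 144)
N(S) = (714 + S)/(144 + S) (N(S) = (S + 714)/(S + 144) = (714 + S)/(144 + S))
-1/N(-746) = -1/((714 - 746)/(144 - 746)) = -1/(-32/(-602)) = -1/((-1/602*(-32))) = -1/16/301 = -1*301/16 = -301/16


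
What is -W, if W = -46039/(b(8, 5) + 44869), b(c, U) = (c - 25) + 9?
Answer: 46039/44861 ≈ 1.0263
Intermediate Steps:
b(c, U) = -16 + c (b(c, U) = (-25 + c) + 9 = -16 + c)
W = -46039/44861 (W = -46039/((-16 + 8) + 44869) = -46039/(-8 + 44869) = -46039/44861 ≈ -1.0263)
-W = -1*(-46039/44861) = 46039/44861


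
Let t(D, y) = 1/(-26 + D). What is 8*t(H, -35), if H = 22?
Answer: -2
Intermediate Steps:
8*t(H, -35) = 8/(-26 + 22) = 8/(-4) = 8*(-¼) = -2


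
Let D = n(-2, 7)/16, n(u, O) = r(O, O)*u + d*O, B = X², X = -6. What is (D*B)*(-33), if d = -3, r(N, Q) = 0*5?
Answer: 6237/4 ≈ 1559.3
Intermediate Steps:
r(N, Q) = 0
B = 36 (B = (-6)² = 36)
n(u, O) = -3*O (n(u, O) = 0*u - 3*O = 0 - 3*O = -3*O)
D = -21/16 (D = -3*7/16 = -21*1/16 = -21/16 ≈ -1.3125)
(D*B)*(-33) = -21/16*36*(-33) = -189/4*(-33) = 6237/4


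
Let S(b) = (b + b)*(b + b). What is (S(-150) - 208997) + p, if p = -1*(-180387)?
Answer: 61390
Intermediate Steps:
p = 180387
S(b) = 4*b² (S(b) = (2*b)*(2*b) = 4*b²)
(S(-150) - 208997) + p = (4*(-150)² - 208997) + 180387 = (4*22500 - 208997) + 180387 = (90000 - 208997) + 180387 = -118997 + 180387 = 61390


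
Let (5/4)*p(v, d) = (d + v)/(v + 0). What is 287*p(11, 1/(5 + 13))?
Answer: 114226/495 ≈ 230.76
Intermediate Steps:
p(v, d) = 4*(d + v)/(5*v) (p(v, d) = 4*((d + v)/(v + 0))/5 = 4*((d + v)/v)/5 = 4*(d + v)/(5*v))
287*p(11, 1/(5 + 13)) = 287*((4/5)*(1/(5 + 13) + 11)/11) = 287*((4/5)*(1/11)*(1/18 + 11)) = 287*((4/5)*(1/11)*(199/18)) = 287*(398/495) = 114226/495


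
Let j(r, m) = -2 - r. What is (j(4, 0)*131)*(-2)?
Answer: 1572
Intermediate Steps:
(j(4, 0)*131)*(-2) = ((-2 - 1*4)*131)*(-2) = ((-2 - 4)*131)*(-2) = -6*131*(-2) = -786*(-2) = 1572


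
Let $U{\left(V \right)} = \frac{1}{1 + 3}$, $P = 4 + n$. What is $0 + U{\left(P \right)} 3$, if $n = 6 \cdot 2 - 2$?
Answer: $\frac{3}{4} \approx 0.75$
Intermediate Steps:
$n = 10$ ($n = 12 - 2 = 10$)
$P = 14$ ($P = 4 + 10 = 14$)
$U{\left(V \right)} = \frac{1}{4}$
$0 + U{\left(P \right)} 3 = 0 + \frac{1}{4} \cdot 3 = 0 + \frac{3}{4} = \frac{3}{4}$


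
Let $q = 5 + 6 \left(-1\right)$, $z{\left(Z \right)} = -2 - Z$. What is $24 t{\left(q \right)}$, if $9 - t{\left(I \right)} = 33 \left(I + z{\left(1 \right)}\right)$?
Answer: $3384$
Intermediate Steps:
$q = -1$ ($q = 5 - 6 = -1$)
$t{\left(I \right)} = 108 - 33 I$ ($t{\left(I \right)} = 9 - 33 \left(I - 3\right) = 9 - 33 \left(-3 + I\right) = 9 - \left(-99 + 33 I\right) = 108 - 33 I$)
$24 t{\left(q \right)} = 24 \left(108 - -33\right) = 24 \left(108 + 33\right) = 24 \cdot 141 = 3384$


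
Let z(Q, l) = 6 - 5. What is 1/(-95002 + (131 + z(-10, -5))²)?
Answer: -1/77578 ≈ -1.2890e-5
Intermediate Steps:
z(Q, l) = 1
1/(-95002 + (131 + z(-10, -5))²) = 1/(-95002 + (131 + 1)²) = 1/(-95002 + 132²) = 1/(-95002 + 17424) = 1/(-77578) = -1/77578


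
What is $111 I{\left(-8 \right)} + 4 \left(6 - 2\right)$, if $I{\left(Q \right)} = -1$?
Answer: $-95$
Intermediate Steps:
$111 I{\left(-8 \right)} + 4 \left(6 - 2\right) = 111 \left(-1\right) + 4 \left(6 - 2\right) = -111 + 4 \cdot 4 = -111 + 16 = -95$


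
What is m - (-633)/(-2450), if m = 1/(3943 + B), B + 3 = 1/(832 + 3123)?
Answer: -9854159983/38177617450 ≈ -0.25811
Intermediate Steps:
B = -11864/3955 (B = -3 + 1/(832 + 3123) = -3 + 1/3955 = -11864/3955 ≈ -2.9997)
m = 3955/15582701 (m = 1/(3943 - 11864/3955) = 1/(15582701/3955) = 3955/15582701 ≈ 0.00025381)
m - (-633)/(-2450) = 3955/15582701 - (-633)/(-2450) = 3955/15582701 - (-633)*(-1)/2450 = 3955/15582701 - 1*633/2450 = 3955/15582701 - 633/2450 = -9854159983/38177617450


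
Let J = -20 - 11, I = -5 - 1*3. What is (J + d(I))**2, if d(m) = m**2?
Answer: 1089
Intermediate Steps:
I = -8 (I = -5 - 3 = -8)
J = -31
(J + d(I))**2 = (-31 + (-8)**2)**2 = (-31 + 64)**2 = 33**2 = 1089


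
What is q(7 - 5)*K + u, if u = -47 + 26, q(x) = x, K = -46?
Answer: -113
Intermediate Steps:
u = -21
q(7 - 5)*K + u = (7 - 5)*(-46) - 21 = 2*(-46) - 21 = -92 - 21 = -113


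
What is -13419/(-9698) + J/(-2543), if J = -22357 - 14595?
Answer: 392485013/24662014 ≈ 15.915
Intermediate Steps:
J = -36952
-13419/(-9698) + J/(-2543) = -13419/(-9698) - 36952/(-2543) = -13419*(-1/9698) - 36952*(-1/2543) = 13419/9698 + 36952/2543 = 392485013/24662014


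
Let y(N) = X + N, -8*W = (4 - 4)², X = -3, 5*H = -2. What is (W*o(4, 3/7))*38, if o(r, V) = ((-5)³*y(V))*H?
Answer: 0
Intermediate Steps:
H = -⅖ (H = (⅕)*(-2) = -⅖ ≈ -0.40000)
W = 0 (W = -(4 - 4)²/8 = -⅛*0² = -⅛*0 = 0)
y(N) = -3 + N
o(r, V) = -150 + 50*V (o(r, V) = ((-5)³*(-3 + V))*(-⅖) = -125*(-3 + V)*(-⅖) = (375 - 125*V)*(-⅖) = -150 + 50*V)
(W*o(4, 3/7))*38 = (0*(-150 + 50*(3/7)))*38 = (0*(-150 + 150/7))*38 = (0*(-900/7))*38 = 0*38 = 0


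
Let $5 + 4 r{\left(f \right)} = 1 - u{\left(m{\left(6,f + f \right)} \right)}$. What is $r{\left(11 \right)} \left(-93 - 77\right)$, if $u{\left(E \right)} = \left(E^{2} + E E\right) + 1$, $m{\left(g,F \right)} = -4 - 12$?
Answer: $\frac{43945}{2} \approx 21973.0$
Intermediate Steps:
$m{\left(g,F \right)} = -16$ ($m{\left(g,F \right)} = -4 - 12 = -16$)
$u{\left(E \right)} = 1 + 2 E^{2}$ ($u{\left(E \right)} = \left(E^{2} + E^{2}\right) + 1 = 2 E^{2} + 1 = 1 + 2 E^{2}$)
$r{\left(f \right)} = - \frac{517}{4}$ ($r{\left(f \right)} = - \frac{5}{4} + \frac{1 - \left(1 + 2 \left(-16\right)^{2}\right)}{4} = - \frac{5}{4} + \frac{1 - \left(1 + 2 \cdot 256\right)}{4} = - \frac{5}{4} + \frac{1 - \left(1 + 512\right)}{4} = - \frac{5}{4} + \frac{1 - 513}{4} = - \frac{5}{4} + \frac{1}{4} \left(-512\right) = - \frac{5}{4} - 128 = - \frac{517}{4}$)
$r{\left(11 \right)} \left(-93 - 77\right) = - \frac{517 \left(-93 - 77\right)}{4} = \left(- \frac{517}{4}\right) \left(-170\right) = \frac{43945}{2}$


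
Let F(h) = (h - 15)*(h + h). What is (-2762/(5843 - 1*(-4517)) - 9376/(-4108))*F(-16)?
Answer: 2659460984/1329965 ≈ 1999.6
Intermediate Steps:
F(h) = 2*h*(-15 + h) (F(h) = (-15 + h)*(2*h) = 2*h*(-15 + h))
(-2762/(5843 - 1*(-4517)) - 9376/(-4108))*F(-16) = (-2762/(5843 - 1*(-4517)) - 9376/(-4108))*(2*(-16)*(-15 - 16)) = (-2762/(5843 + 4517) - 9376*(-1/4108))*(2*(-16)*(-31)) = (-2762/10360 + 2344/1027)*992 = (-2762*1/10360 + 2344/1027)*992 = (-1381/5180 + 2344/1027)*992 = (10723633/5319860)*992 = 2659460984/1329965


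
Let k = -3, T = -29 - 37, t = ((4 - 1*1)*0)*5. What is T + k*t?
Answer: -66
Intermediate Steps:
t = 0 (t = ((4 - 1)*0)*5 = (3*0)*5 = 0*5 = 0)
T = -66
T + k*t = -66 - 3*0 = -66 + 0 = -66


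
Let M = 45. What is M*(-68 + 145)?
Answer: 3465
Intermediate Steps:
M*(-68 + 145) = 45*(-68 + 145) = 45*77 = 3465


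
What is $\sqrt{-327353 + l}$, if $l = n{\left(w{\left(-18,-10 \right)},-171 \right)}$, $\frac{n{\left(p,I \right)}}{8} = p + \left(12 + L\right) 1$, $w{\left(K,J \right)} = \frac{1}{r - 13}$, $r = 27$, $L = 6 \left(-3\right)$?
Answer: $\frac{i \sqrt{16042621}}{7} \approx 572.19 i$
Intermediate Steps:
$L = -18$
$w{\left(K,J \right)} = \frac{1}{14}$ ($w{\left(K,J \right)} = \frac{1}{27 - 13} = \frac{1}{14}$)
$n{\left(p,I \right)} = -48 + 8 p$ ($n{\left(p,I \right)} = 8 \left(p + \left(12 - 18\right) 1\right) = 8 \left(p - 6\right) = 8 \left(-6 + p\right) = -48 + 8 p$)
$l = - \frac{332}{7}$ ($l = -48 + 8 \cdot \frac{1}{14} = -48 + \frac{4}{7} = - \frac{332}{7} \approx -47.429$)
$\sqrt{-327353 + l} = \sqrt{-327353 - \frac{332}{7}} = \sqrt{- \frac{2291803}{7}} = \frac{i \sqrt{16042621}}{7}$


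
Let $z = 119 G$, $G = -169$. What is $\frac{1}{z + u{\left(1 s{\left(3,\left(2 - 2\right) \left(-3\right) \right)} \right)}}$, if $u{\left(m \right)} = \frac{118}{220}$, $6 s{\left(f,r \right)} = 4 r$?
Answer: $- \frac{110}{2212151} \approx -4.9725 \cdot 10^{-5}$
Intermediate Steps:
$s{\left(f,r \right)} = \frac{2 r}{3}$ ($s{\left(f,r \right)} = \frac{4 r}{6} = \frac{2 r}{3}$)
$u{\left(m \right)} = \frac{59}{110}$ ($u{\left(m \right)} = 118 \cdot \frac{1}{220} = \frac{59}{110}$)
$z = -20111$ ($z = 119 \left(-169\right) = -20111$)
$\frac{1}{z + u{\left(1 s{\left(3,\left(2 - 2\right) \left(-3\right) \right)} \right)}} = \frac{1}{-20111 + \frac{59}{110}} = \frac{1}{- \frac{2212151}{110}} = - \frac{110}{2212151}$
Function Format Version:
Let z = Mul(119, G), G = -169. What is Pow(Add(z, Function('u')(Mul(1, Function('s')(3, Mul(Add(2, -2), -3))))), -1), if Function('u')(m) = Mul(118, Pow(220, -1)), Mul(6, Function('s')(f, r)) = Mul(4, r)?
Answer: Rational(-110, 2212151) ≈ -4.9725e-5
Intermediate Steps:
Function('s')(f, r) = Mul(Rational(2, 3), r) (Function('s')(f, r) = Mul(Rational(1, 6), Mul(4, r)) = Mul(Rational(2, 3), r))
Function('u')(m) = Rational(59, 110) (Function('u')(m) = Mul(118, Rational(1, 220)) = Rational(59, 110))
z = -20111 (z = Mul(119, -169) = -20111)
Pow(Add(z, Function('u')(Mul(1, Function('s')(3, Mul(Add(2, -2), -3))))), -1) = Pow(Add(-20111, Rational(59, 110)), -1) = Pow(Rational(-2212151, 110), -1) = Rational(-110, 2212151)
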